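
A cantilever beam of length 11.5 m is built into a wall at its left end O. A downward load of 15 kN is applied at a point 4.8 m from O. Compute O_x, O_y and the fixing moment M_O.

O_x = 0, O_y = 15.00 kN, M_O = 72.00 kN·m

ΣF_x = 0: O_x = 0.
ΣF_y = 0: O_y − 15 = 0 → O_y = 15.00 kN.
ΣM about O: M_O − 15·4.8 = 0 → M_O = 72.00 kN·m.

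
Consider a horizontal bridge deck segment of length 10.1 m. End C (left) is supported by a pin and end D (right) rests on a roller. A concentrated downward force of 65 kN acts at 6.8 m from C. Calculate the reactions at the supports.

ΣM about C: D_y·10.1 − 65·6.8 = 0 → D_y = 442/10.1 = 43.7624 ≈ 43.76 kN.
ΣF_y = 0: C_y + 43.7624 − 65 = 0 → C_y = 21.24 kN.
ΣF_x = 0: no horizontal applied forces, so C_x = 0.

C_x = 0, C_y = 21.24 kN, D_y = 43.76 kN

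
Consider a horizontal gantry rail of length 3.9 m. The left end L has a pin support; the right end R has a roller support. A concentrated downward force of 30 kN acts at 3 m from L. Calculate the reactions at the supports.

Taking moments about L: R_y·3.9 − 30·3 = 0 → R_y = 90/3.9 = 23.0769 ≈ 23.08 kN.
ΣF_y = 0: L_y + 23.0769 − 30 = 0 → L_y = 6.923 kN.
ΣF_x = 0: no horizontal applied forces, so L_x = 0.

L_x = 0, L_y = 6.923 kN, R_y = 23.08 kN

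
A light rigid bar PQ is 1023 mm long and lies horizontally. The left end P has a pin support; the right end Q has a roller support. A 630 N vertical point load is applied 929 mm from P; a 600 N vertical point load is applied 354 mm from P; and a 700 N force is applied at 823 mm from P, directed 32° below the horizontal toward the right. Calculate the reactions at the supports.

P_x = -593.6 N, P_y = 522.8 N, Q_y = 1078 N

Taking moments about P: Q_y·1023 − 630·929 − 600·354 − 700·sin32°·823 = 0 → Q_y = 1102960/1023 = 1078.16 ≈ 1078 N.
ΣF_y = 0: P_y + 1078.16 − 630 − 600 − 700·sin32° = 0 → P_y = 522.8 N.
ΣF_x = 0: P_x + 700·cos32° = 0 → P_x = -593.6 N.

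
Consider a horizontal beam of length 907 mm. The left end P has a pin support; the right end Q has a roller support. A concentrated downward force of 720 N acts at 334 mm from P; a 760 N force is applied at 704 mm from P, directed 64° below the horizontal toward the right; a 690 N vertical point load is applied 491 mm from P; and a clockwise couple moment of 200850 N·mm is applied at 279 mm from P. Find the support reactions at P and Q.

P_x = -333.2 N, P_y = 702.8 N, Q_y = 1390 N

ΣM about P: Q_y·907 − 720·334 − 760·sin64°·704 − 690·491 − 200850 = 0 → Q_y = 1261010/907 = 1390.31 ≈ 1390 N.
ΣF_y = 0: P_y + 1390.31 − 720 − 760·sin64° − 690 = 0 → P_y = 702.8 N.
ΣF_x = 0: P_x + 760·cos64° = 0 → P_x = -333.2 N.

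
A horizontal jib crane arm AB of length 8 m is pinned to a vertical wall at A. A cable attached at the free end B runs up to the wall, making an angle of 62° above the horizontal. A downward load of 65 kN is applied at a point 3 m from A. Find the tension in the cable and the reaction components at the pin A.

T = 27.61 kN, A_x = 12.96 kN, A_y = 40.62 kN

ΣM about A: T·sin62°·8 − 65·3 = 0 → T = 195/(8·0.882948) = 27.6064 ≈ 27.61 kN.
ΣF_x = 0: A_x − T·cos62° = 0 → A_x = 27.6064 × 0.469472 = 12.96 kN.
ΣF_y = 0: A_y + T·sin62° − 65 = 0 → A_y = 65 − 27.6064 × 0.882948 = 40.62 kN.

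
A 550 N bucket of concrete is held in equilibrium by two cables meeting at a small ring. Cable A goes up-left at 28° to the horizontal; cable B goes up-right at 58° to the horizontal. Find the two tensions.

ΣF_x = 0: −T_A·cos28° + T_B·cos58° = 0 → T_B = 1.66619·T_A.
ΣF_y = 0: T_A·sin28° + T_B·sin58° = 550.
Substitute: T_A·(0.469472 + 1.66619·0.848048) = 550 → T_A = 292.168 ≈ 292.2 N.
Then T_B = 1.66619 × 292.168 = 486.8 N.

T_A = 292.2 N, T_B = 486.8 N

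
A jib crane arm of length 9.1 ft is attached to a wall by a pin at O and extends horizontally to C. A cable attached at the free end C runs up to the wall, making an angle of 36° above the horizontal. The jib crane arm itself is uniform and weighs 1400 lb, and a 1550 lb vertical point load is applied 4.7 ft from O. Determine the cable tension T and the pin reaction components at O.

ΣM about O: T·sin36°·9.1 − 1400·4.55 − 1550·4.7 = 0 → T = 13655/(9.1·0.587785) = 2552.89 ≈ 2553 lb.
ΣF_x = 0: O_x − T·cos36° = 0 → O_x = 2552.89 × 0.809017 = 2065 lb.
ΣF_y = 0: O_y + T·sin36° − 1400 − 1550 = 0 → O_y = 2950 − 2552.89 × 0.587785 = 1449 lb.

T = 2553 lb, O_x = 2065 lb, O_y = 1449 lb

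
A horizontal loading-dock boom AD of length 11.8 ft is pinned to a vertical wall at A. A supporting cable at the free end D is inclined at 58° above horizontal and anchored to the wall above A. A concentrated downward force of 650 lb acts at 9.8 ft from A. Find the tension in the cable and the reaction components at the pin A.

ΣM about A: T·sin58°·11.8 − 650·9.8 = 0 → T = 6370/(11.8·0.848048) = 636.557 ≈ 636.6 lb.
ΣF_x = 0: A_x − T·cos58° = 0 → A_x = 636.557 × 0.529919 = 337.3 lb.
ΣF_y = 0: A_y + T·sin58° − 650 = 0 → A_y = 650 − 636.557 × 0.848048 = 110.2 lb.

T = 636.6 lb, A_x = 337.3 lb, A_y = 110.2 lb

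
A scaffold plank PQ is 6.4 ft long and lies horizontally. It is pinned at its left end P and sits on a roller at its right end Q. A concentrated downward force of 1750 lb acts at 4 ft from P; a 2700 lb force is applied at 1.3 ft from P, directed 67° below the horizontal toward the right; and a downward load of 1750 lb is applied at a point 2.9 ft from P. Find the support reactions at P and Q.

ΣM about P: Q_y·6.4 − 1750·4 − 2700·sin67°·1.3 − 1750·2.9 = 0 → Q_y = 15306/6.4 = 2391.56 ≈ 2392 lb.
ΣF_y = 0: P_y + 2391.56 − 1750 − 2700·sin67° − 1750 = 0 → P_y = 3594 lb.
ΣF_x = 0: P_x + 2700·cos67° = 0 → P_x = -1055 lb.

P_x = -1055 lb, P_y = 3594 lb, Q_y = 2392 lb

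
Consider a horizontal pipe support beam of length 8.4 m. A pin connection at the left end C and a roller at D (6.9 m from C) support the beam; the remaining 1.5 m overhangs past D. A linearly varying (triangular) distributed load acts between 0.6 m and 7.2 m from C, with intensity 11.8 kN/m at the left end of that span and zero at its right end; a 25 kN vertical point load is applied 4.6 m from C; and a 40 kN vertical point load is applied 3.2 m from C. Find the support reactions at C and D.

C_x = 0, C_y = 52.92 kN, D_y = 51.02 kN

Resultant of the triangular load: ½ × 11.8 × 6.6 = 38.94 kN, acting at 2.8 m from C (one-third of the span from the peak).
Taking moments about C: D_y·6.9 − (½·11.8·6.6)·2.8 − 25·4.6 − 40·3.2 = 0 → D_y = 352.032/6.9 = 51.0191 ≈ 51.02 kN.
ΣF_y = 0: C_y + 51.0191 − ½·11.8·6.6 − 25 − 40 = 0 → C_y = 52.92 kN.
ΣF_x = 0: no horizontal applied forces, so C_x = 0.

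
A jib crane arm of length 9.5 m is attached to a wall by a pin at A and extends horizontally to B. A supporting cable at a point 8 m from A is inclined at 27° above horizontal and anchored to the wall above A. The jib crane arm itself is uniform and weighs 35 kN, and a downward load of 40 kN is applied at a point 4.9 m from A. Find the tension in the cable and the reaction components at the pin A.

T = 99.74 kN, A_x = 88.87 kN, A_y = 29.72 kN

ΣM about A: T·sin27°·8 − 35·4.75 − 40·4.9 = 0 → T = 362.25/(8·0.45399) = 99.7406 ≈ 99.74 kN.
ΣF_x = 0: A_x − T·cos27° = 0 → A_x = 99.7406 × 0.891007 = 88.87 kN.
ΣF_y = 0: A_y + T·sin27° − 35 − 40 = 0 → A_y = 75 − 99.7406 × 0.45399 = 29.72 kN.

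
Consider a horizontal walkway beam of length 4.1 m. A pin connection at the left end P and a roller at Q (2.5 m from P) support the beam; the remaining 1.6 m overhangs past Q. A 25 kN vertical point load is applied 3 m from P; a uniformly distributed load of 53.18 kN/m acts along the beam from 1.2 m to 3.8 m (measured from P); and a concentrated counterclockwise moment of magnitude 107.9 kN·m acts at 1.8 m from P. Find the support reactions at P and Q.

Resultant of the distributed load: 53.18 × 2.6 = 138.268 kN at 2.5 m from P.
Taking moments about P: Q_y·2.5 − 25·3 − (53.18·2.6)·2.5 + 107.9 = 0 → Q_y = 312.77/2.5 = 125.108 ≈ 125.1 kN.
ΣF_y = 0: P_y + 125.108 − 25 − 53.18·2.6 = 0 → P_y = 38.16 kN.
ΣF_x = 0: no horizontal applied forces, so P_x = 0.

P_x = 0, P_y = 38.16 kN, Q_y = 125.1 kN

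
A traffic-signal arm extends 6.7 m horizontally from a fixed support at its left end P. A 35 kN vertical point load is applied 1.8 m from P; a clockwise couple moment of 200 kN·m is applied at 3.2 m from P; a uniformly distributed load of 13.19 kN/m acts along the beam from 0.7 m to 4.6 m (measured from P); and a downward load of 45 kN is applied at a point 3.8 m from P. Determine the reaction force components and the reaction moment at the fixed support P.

Resultant of the distributed load: 13.19 × 3.9 = 51.441 kN at 2.65 m from P.
ΣF_x = 0: P_x = 0.
ΣF_y = 0: P_y − 35 − 13.19·3.9 − 45 = 0 → P_y = 131.4 kN.
ΣM about P: M_P − 35·1.8 − 200 − (13.19·3.9)·2.65 − 45·3.8 = 0 → M_P = 570.3 kN·m.

P_x = 0, P_y = 131.4 kN, M_P = 570.3 kN·m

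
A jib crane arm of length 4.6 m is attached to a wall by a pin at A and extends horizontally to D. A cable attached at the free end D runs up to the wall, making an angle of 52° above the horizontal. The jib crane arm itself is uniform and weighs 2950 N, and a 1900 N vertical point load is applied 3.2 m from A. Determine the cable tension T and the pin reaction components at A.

ΣM about A: T·sin52°·4.6 − 2950·2.3 − 1900·3.2 = 0 → T = 12865/(4.6·0.788011) = 3549.11 ≈ 3549 N.
ΣF_x = 0: A_x − T·cos52° = 0 → A_x = 3549.11 × 0.615661 = 2185 N.
ΣF_y = 0: A_y + T·sin52° − 2950 − 1900 = 0 → A_y = 4850 − 3549.11 × 0.788011 = 2053 N.

T = 3549 N, A_x = 2185 N, A_y = 2053 N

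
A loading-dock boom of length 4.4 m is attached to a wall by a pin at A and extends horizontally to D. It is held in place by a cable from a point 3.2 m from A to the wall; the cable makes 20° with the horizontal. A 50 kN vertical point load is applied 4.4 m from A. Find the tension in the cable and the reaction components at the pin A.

T = 201.0 kN, A_x = 188.9 kN, A_y = -18.75 kN

ΣM about A: T·sin20°·3.2 − 50·4.4 = 0 → T = 220/(3.2·0.34202) = 201.012 ≈ 201.0 kN.
ΣF_x = 0: A_x − T·cos20° = 0 → A_x = 201.012 × 0.939693 = 188.9 kN.
ΣF_y = 0: A_y + T·sin20° − 50 = 0 → A_y = 50 − 201.012 × 0.34202 = -18.75 kN.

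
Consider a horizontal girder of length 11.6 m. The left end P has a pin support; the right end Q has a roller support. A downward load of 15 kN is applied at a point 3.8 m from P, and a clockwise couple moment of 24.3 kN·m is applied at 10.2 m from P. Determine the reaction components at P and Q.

P_x = 0, P_y = 7.991 kN, Q_y = 7.009 kN

Taking moments about P: Q_y·11.6 − 15·3.8 − 24.3 = 0 → Q_y = 81.3/11.6 = 7.00862 ≈ 7.009 kN.
ΣF_y = 0: P_y + 7.00862 − 15 = 0 → P_y = 7.991 kN.
ΣF_x = 0: no horizontal applied forces, so P_x = 0.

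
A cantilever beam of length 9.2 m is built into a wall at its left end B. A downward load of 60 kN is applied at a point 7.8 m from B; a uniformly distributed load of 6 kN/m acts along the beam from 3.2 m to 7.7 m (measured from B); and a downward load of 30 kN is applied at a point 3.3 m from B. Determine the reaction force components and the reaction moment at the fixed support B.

B_x = 0, B_y = 117.0 kN, M_B = 714.1 kN·m

Resultant of the distributed load: 6 × 4.5 = 27 kN at 5.45 m from B.
ΣF_x = 0: B_x = 0.
ΣF_y = 0: B_y − 60 − 6·4.5 − 30 = 0 → B_y = 117.0 kN.
ΣM about B: M_B − 60·7.8 − (6·4.5)·5.45 − 30·3.3 = 0 → M_B = 714.1 kN·m.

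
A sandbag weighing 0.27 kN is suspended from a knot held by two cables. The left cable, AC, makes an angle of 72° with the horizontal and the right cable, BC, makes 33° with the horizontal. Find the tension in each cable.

ΣF_x = 0: −T_AC·cos72° + T_BC·cos33° = 0 → T_BC = 0.368461·T_AC.
ΣF_y = 0: T_AC·sin72° + T_BC·sin33° = 0.27.
Substitute: T_AC·(0.951057 + 0.368461·0.544639) = 0.27 → T_AC = 0.234429 ≈ 0.2344 kN.
Then T_BC = 0.368461 × 0.234429 = 0.08638 kN.

T_AC = 0.2344 kN, T_BC = 0.08638 kN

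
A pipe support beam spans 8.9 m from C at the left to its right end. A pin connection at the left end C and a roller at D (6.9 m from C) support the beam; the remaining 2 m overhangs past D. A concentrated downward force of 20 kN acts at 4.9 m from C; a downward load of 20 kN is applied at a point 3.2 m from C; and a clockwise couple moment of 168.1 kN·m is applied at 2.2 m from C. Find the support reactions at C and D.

C_x = 0, C_y = -7.841 kN, D_y = 47.84 kN

ΣM about C: D_y·6.9 − 20·4.9 − 20·3.2 − 168.1 = 0 → D_y = 330.1/6.9 = 47.8406 ≈ 47.84 kN.
ΣF_y = 0: C_y + 47.8406 − 20 − 20 = 0 → C_y = -7.841 kN.
ΣF_x = 0: no horizontal applied forces, so C_x = 0.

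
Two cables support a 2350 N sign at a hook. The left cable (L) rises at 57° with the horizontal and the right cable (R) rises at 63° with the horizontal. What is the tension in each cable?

T_L = 1232 N, T_R = 1478 N

ΣF_x = 0: −T_L·cos57° + T_R·cos63° = 0 → T_R = 1.19967·T_L.
ΣF_y = 0: T_L·sin57° + T_R·sin63° = 2350.
Substitute: T_L·(0.838671 + 1.19967·0.891007) = 2350 → T_L = 1231.92 ≈ 1232 N.
Then T_R = 1.19967 × 1231.92 = 1478 N.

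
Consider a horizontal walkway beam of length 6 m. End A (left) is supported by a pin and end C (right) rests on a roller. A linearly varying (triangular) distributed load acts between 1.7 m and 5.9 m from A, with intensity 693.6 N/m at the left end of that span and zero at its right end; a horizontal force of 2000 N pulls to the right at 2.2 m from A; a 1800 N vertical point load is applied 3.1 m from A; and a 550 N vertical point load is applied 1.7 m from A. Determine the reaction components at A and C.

A_x = -2000 N, A_y = 1968 N, C_y = 1838 N

Resultant of the triangular load: ½ × 693.6 × 4.2 = 1456.56 N, acting at 3.1 m from A (one-third of the span from the peak).
Taking moments about A: C_y·6 − (½·693.6·4.2)·3.1 − 1800·3.1 − 550·1.7 = 0 → C_y = 11030.336/6 = 1838.39 ≈ 1838 N.
ΣF_y = 0: A_y + 1838.39 − ½·693.6·4.2 − 1800 − 550 = 0 → A_y = 1968 N.
ΣF_x = 0: A_x + 2000 = 0 → A_x = -2000 N.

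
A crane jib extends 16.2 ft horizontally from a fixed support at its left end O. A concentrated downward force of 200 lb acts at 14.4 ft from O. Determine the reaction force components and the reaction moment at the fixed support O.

O_x = 0, O_y = 200.0 lb, M_O = 2880 lb·ft

ΣF_x = 0: O_x = 0.
ΣF_y = 0: O_y − 200 = 0 → O_y = 200.0 lb.
ΣM about O: M_O − 200·14.4 = 0 → M_O = 2880 lb·ft.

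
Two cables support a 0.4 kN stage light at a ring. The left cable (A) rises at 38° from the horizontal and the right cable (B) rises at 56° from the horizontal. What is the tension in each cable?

T_A = 0.2242 kN, T_B = 0.3160 kN

ΣF_x = 0: −T_A·cos38° + T_B·cos56° = 0 → T_B = 1.40919·T_A.
ΣF_y = 0: T_A·sin38° + T_B·sin56° = 0.4.
Substitute: T_A·(0.615661 + 1.40919·0.829038) = 0.4 → T_A = 0.224224 ≈ 0.2242 kN.
Then T_B = 1.40919 × 0.224224 = 0.3160 kN.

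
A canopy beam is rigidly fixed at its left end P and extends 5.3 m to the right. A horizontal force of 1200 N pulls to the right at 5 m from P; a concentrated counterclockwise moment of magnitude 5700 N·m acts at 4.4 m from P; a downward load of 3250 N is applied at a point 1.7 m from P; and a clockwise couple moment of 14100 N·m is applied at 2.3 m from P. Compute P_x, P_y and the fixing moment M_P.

ΣF_x = 0: P_x + 1200 = 0 → P_x = -1200 N.
ΣF_y = 0: P_y − 3250 = 0 → P_y = 3250 N.
ΣM about P: M_P + 5700 − 3250·1.7 − 14100 = 0 → M_P = 13920 N·m.

P_x = -1200 N, P_y = 3250 N, M_P = 13920 N·m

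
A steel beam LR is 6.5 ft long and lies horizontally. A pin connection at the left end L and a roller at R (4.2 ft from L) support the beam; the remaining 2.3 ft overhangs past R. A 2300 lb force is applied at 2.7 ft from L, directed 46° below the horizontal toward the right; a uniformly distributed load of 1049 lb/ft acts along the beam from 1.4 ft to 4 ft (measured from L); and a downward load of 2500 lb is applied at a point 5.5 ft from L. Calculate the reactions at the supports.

Resultant of the distributed load: 1049 × 2.6 = 2727.4 lb at 2.7 ft from L.
ΣM about L: R_y·4.2 − 2300·sin46°·2.7 − (1049·2.6)·2.7 − 2500·5.5 = 0 → R_y = 25581.1/4.2 = 6090.74 ≈ 6091 lb.
ΣF_y = 0: L_y + 6090.74 − 2300·sin46° − 1049·2.6 − 2500 = 0 → L_y = 791.1 lb.
ΣF_x = 0: L_x + 2300·cos46° = 0 → L_x = -1598 lb.

L_x = -1598 lb, L_y = 791.1 lb, R_y = 6091 lb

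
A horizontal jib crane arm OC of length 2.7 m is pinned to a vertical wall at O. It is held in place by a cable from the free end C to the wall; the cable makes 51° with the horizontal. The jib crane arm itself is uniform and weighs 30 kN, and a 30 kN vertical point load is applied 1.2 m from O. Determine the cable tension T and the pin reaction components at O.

ΣM about O: T·sin51°·2.7 − 30·1.35 − 30·1.2 = 0 → T = 76.5/(2.7·0.777146) = 36.4582 ≈ 36.46 kN.
ΣF_x = 0: O_x − T·cos51° = 0 → O_x = 36.4582 × 0.62932 = 22.94 kN.
ΣF_y = 0: O_y + T·sin51° − 30 − 30 = 0 → O_y = 60 − 36.4582 × 0.777146 = 31.67 kN.

T = 36.46 kN, O_x = 22.94 kN, O_y = 31.67 kN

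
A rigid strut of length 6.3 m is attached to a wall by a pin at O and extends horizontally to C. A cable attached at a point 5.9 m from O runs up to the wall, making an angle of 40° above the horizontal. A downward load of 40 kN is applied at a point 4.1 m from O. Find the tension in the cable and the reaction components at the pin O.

ΣM about O: T·sin40°·5.9 − 40·4.1 = 0 → T = 164/(5.9·0.642788) = 43.2438 ≈ 43.24 kN.
ΣF_x = 0: O_x − T·cos40° = 0 → O_x = 43.2438 × 0.766044 = 33.13 kN.
ΣF_y = 0: O_y + T·sin40° − 40 = 0 → O_y = 40 − 43.2438 × 0.642788 = 12.20 kN.

T = 43.24 kN, O_x = 33.13 kN, O_y = 12.20 kN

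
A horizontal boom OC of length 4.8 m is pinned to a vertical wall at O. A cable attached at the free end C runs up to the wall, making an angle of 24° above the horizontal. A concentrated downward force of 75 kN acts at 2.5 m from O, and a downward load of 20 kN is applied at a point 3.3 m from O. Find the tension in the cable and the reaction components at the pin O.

T = 129.8 kN, O_x = 118.6 kN, O_y = 42.19 kN

ΣM about O: T·sin24°·4.8 − 75·2.5 − 20·3.3 = 0 → T = 253.5/(4.8·0.406737) = 129.844 ≈ 129.8 kN.
ΣF_x = 0: O_x − T·cos24° = 0 → O_x = 129.844 × 0.913545 = 118.6 kN.
ΣF_y = 0: O_y + T·sin24° − 75 − 20 = 0 → O_y = 95 − 129.844 × 0.406737 = 42.19 kN.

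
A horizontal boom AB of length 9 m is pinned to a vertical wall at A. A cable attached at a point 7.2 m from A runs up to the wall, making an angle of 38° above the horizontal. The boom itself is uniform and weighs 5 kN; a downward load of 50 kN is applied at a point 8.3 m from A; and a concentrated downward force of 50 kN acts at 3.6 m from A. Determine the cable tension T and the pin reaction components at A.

T = 139.3 kN, A_x = 109.8 kN, A_y = 19.24 kN

ΣM about A: T·sin38°·7.2 − 5·4.5 − 50·8.3 − 50·3.6 = 0 → T = 617.5/(7.2·0.615661) = 139.304 ≈ 139.3 kN.
ΣF_x = 0: A_x − T·cos38° = 0 → A_x = 139.304 × 0.788011 = 109.8 kN.
ΣF_y = 0: A_y + T·sin38° − 5 − 50 − 50 = 0 → A_y = 105 − 139.304 × 0.615661 = 19.24 kN.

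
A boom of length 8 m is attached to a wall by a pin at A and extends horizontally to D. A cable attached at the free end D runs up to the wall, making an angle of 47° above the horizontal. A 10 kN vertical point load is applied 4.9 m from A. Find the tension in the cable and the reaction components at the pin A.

ΣM about A: T·sin47°·8 − 10·4.9 = 0 → T = 49/(8·0.731354) = 8.37488 ≈ 8.375 kN.
ΣF_x = 0: A_x − T·cos47° = 0 → A_x = 8.37488 × 0.681998 = 5.712 kN.
ΣF_y = 0: A_y + T·sin47° − 10 = 0 → A_y = 10 − 8.37488 × 0.731354 = 3.875 kN.

T = 8.375 kN, A_x = 5.712 kN, A_y = 3.875 kN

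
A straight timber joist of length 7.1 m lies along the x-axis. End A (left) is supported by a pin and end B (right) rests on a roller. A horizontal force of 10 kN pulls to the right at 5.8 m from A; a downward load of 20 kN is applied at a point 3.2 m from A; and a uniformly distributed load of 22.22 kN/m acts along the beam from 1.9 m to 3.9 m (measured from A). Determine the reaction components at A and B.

A_x = -10.00 kN, A_y = 37.27 kN, B_y = 27.17 kN

Resultant of the distributed load: 22.22 × 2 = 44.44 kN at 2.9 m from A.
Moments about A: B_y·7.1 − 20·3.2 − (22.22·2)·2.9 = 0 → B_y = 192.876/7.1 = 27.1656 ≈ 27.17 kN.
ΣF_y = 0: A_y + 27.1656 − 20 − 22.22·2 = 0 → A_y = 37.27 kN.
ΣF_x = 0: A_x + 10 = 0 → A_x = -10.00 kN.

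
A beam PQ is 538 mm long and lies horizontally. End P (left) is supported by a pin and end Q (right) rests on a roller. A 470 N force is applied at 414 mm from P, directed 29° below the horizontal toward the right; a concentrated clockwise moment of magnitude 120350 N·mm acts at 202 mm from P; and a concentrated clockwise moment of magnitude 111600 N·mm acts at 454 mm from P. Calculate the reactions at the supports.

Taking moments about P: Q_y·538 − 470·sin29°·414 − 120350 − 111600 = 0 → Q_y = 326284/538 = 606.476 ≈ 606.5 N.
ΣF_y = 0: P_y + 606.476 − 470·sin29° = 0 → P_y = -378.6 N.
ΣF_x = 0: P_x + 470·cos29° = 0 → P_x = -411.1 N.

P_x = -411.1 N, P_y = -378.6 N, Q_y = 606.5 N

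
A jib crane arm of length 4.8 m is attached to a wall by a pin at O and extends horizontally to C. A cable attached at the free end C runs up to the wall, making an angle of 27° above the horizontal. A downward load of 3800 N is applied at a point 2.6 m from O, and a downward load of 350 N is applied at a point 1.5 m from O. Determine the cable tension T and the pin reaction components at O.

ΣM about O: T·sin27°·4.8 − 3800·2.6 − 350·1.5 = 0 → T = 10405/(4.8·0.45399) = 4774.79 ≈ 4775 N.
ΣF_x = 0: O_x − T·cos27° = 0 → O_x = 4774.79 × 0.891007 = 4254 N.
ΣF_y = 0: O_y + T·sin27° − 3800 − 350 = 0 → O_y = 4150 − 4774.79 × 0.45399 = 1982 N.

T = 4775 N, O_x = 4254 N, O_y = 1982 N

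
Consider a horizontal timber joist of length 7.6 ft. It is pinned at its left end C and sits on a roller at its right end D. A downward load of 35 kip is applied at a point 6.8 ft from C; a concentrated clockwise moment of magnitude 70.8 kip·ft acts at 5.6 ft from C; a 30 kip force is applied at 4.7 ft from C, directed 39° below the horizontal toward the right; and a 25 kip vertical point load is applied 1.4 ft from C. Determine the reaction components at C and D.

C_x = -23.31 kip, C_y = 21.97 kip, D_y = 56.91 kip

ΣM about C: D_y·7.6 − 35·6.8 − 70.8 − 30·sin39°·4.7 − 25·1.4 = 0 → D_y = 432.534/7.6 = 56.9124 ≈ 56.91 kip.
ΣF_y = 0: C_y + 56.9124 − 35 − 30·sin39° − 25 = 0 → C_y = 21.97 kip.
ΣF_x = 0: C_x + 30·cos39° = 0 → C_x = -23.31 kip.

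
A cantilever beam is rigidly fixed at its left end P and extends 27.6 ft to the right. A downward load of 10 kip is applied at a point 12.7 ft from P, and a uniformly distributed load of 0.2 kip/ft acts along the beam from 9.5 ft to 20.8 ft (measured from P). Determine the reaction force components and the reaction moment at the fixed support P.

Resultant of the distributed load: 0.2 × 11.3 = 2.26 kip at 15.15 ft from P.
ΣF_x = 0: P_x = 0.
ΣF_y = 0: P_y − 10 − 0.2·11.3 = 0 → P_y = 12.26 kip.
ΣM about P: M_P − 10·12.7 − (0.2·11.3)·15.15 = 0 → M_P = 161.2 kip·ft.

P_x = 0, P_y = 12.26 kip, M_P = 161.2 kip·ft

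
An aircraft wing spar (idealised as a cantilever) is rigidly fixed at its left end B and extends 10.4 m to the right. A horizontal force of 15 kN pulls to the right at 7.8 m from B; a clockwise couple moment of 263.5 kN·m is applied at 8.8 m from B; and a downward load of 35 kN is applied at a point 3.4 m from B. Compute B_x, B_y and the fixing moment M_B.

B_x = -15.00 kN, B_y = 35.00 kN, M_B = 382.5 kN·m

ΣF_x = 0: B_x + 15 = 0 → B_x = -15.00 kN.
ΣF_y = 0: B_y − 35 = 0 → B_y = 35.00 kN.
ΣM about B: M_B − 263.5 − 35·3.4 = 0 → M_B = 382.5 kN·m.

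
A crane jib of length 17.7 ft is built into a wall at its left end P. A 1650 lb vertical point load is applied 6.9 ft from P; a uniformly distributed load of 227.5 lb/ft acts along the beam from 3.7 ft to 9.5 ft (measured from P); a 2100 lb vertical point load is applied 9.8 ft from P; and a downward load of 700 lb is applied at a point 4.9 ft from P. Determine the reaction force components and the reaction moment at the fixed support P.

P_x = 0, P_y = 5770 lb, M_P = 44100 lb·ft

Resultant of the distributed load: 227.5 × 5.8 = 1319.5 lb at 6.6 ft from P.
ΣF_x = 0: P_x = 0.
ΣF_y = 0: P_y − 1650 − 227.5·5.8 − 2100 − 700 = 0 → P_y = 5770 lb.
ΣM about P: M_P − 1650·6.9 − (227.5·5.8)·6.6 − 2100·9.8 − 700·4.9 = 0 → M_P = 44100 lb·ft.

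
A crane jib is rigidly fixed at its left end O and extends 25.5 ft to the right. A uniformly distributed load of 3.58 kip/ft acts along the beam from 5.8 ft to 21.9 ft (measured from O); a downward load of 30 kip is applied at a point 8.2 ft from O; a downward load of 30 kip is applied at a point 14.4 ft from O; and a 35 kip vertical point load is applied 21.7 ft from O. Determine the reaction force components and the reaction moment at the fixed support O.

Resultant of the distributed load: 3.58 × 16.1 = 57.638 kip at 13.85 ft from O.
ΣF_x = 0: O_x = 0.
ΣF_y = 0: O_y − 3.58·16.1 − 30 − 30 − 35 = 0 → O_y = 152.6 kip.
ΣM about O: M_O − (3.58·16.1)·13.85 − 30·8.2 − 30·14.4 − 35·21.7 = 0 → M_O = 2236 kip·ft.

O_x = 0, O_y = 152.6 kip, M_O = 2236 kip·ft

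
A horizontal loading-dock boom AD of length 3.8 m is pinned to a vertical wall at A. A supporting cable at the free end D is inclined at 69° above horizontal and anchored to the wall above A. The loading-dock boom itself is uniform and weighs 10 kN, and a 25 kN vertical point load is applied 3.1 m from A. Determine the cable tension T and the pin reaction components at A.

ΣM about A: T·sin69°·3.8 − 10·1.9 − 25·3.1 = 0 → T = 96.5/(3.8·0.93358) = 27.2015 ≈ 27.20 kN.
ΣF_x = 0: A_x − T·cos69° = 0 → A_x = 27.2015 × 0.358368 = 9.748 kN.
ΣF_y = 0: A_y + T·sin69° − 10 − 25 = 0 → A_y = 35 − 27.2015 × 0.93358 = 9.605 kN.

T = 27.20 kN, A_x = 9.748 kN, A_y = 9.605 kN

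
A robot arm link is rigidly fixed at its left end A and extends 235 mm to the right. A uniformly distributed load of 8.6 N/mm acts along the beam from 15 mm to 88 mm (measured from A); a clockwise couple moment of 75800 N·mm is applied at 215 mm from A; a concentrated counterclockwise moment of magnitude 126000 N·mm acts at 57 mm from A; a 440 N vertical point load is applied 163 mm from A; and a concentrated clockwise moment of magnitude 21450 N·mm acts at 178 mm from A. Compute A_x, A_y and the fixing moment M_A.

A_x = 0, A_y = 1068 N, M_A = 75300 N·mm

Resultant of the distributed load: 8.6 × 73 = 627.8 N at 51.5 mm from A.
ΣF_x = 0: A_x = 0.
ΣF_y = 0: A_y − 8.6·73 − 440 = 0 → A_y = 1068 N.
ΣM about A: M_A − (8.6·73)·51.5 − 75800 + 126000 − 440·163 − 21450 = 0 → M_A = 75300 N·mm.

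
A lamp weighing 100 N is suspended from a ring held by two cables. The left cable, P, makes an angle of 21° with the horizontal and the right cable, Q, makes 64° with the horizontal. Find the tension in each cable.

T_P = 44.00 N, T_Q = 93.71 N

ΣF_x = 0: −T_P·cos21° + T_Q·cos64° = 0 → T_Q = 2.12966·T_P.
ΣF_y = 0: T_P·sin21° + T_Q·sin64° = 100.
Substitute: T_P·(0.358368 + 2.12966·0.898794) = 100 → T_P = 44.0045 ≈ 44.00 N.
Then T_Q = 2.12966 × 44.0045 = 93.71 N.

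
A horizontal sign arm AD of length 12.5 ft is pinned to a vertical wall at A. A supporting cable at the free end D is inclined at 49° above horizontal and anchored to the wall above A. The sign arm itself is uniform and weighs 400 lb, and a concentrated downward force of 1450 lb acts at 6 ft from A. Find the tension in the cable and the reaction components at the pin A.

T = 1187 lb, A_x = 778.9 lb, A_y = 954.0 lb

ΣM about A: T·sin49°·12.5 − 400·6.25 − 1450·6 = 0 → T = 11200/(12.5·0.75471) = 1187.21 ≈ 1187 lb.
ΣF_x = 0: A_x − T·cos49° = 0 → A_x = 1187.21 × 0.656059 = 778.9 lb.
ΣF_y = 0: A_y + T·sin49° − 400 − 1450 = 0 → A_y = 1850 − 1187.21 × 0.75471 = 954.0 lb.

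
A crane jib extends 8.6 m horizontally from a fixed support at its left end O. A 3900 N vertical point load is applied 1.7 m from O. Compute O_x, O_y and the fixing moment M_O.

O_x = 0, O_y = 3900 N, M_O = 6630 N·m

ΣF_x = 0: O_x = 0.
ΣF_y = 0: O_y − 3900 = 0 → O_y = 3900 N.
ΣM about O: M_O − 3900·1.7 = 0 → M_O = 6630 N·m.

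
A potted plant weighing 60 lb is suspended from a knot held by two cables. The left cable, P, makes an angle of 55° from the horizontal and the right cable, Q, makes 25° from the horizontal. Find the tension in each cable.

ΣF_x = 0: −T_P·cos55° + T_Q·cos25° = 0 → T_Q = 0.632872·T_P.
ΣF_y = 0: T_P·sin55° + T_Q·sin25° = 60.
Substitute: T_P·(0.819152 + 0.632872·0.422618) = 60 → T_P = 55.2173 ≈ 55.22 lb.
Then T_Q = 0.632872 × 55.2173 = 34.95 lb.

T_P = 55.22 lb, T_Q = 34.95 lb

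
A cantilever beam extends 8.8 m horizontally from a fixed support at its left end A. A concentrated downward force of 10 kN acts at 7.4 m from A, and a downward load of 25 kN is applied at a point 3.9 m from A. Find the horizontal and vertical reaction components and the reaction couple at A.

ΣF_x = 0: A_x = 0.
ΣF_y = 0: A_y − 10 − 25 = 0 → A_y = 35.00 kN.
ΣM about A: M_A − 10·7.4 − 25·3.9 = 0 → M_A = 171.5 kN·m.

A_x = 0, A_y = 35.00 kN, M_A = 171.5 kN·m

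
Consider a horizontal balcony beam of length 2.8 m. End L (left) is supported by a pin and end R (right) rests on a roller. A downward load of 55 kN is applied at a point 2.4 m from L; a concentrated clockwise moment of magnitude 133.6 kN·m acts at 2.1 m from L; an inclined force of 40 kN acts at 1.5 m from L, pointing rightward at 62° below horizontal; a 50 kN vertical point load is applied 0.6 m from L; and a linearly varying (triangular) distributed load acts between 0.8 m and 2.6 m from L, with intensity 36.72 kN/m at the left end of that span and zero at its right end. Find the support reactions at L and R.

Resultant of the triangular load: ½ × 36.72 × 1.8 = 33.048 kN, acting at 1.4 m from L (one-third of the span from the peak).
ΣM about L: R_y·2.8 − 55·2.4 − 133.6 − 40·sin62°·1.5 − 50·0.6 − (½·36.72·1.8)·1.4 = 0 → R_y = 394.844/2.8 = 141.016 ≈ 141.0 kN.
ΣF_y = 0: L_y + 141.016 − 55 − 40·sin62° − 50 − ½·36.72·1.8 = 0 → L_y = 32.35 kN.
ΣF_x = 0: L_x + 40·cos62° = 0 → L_x = -18.78 kN.

L_x = -18.78 kN, L_y = 32.35 kN, R_y = 141.0 kN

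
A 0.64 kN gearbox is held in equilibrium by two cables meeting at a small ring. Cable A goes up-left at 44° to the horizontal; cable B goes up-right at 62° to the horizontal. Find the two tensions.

ΣF_x = 0: −T_A·cos44° + T_B·cos62° = 0 → T_B = 1.53223·T_A.
ΣF_y = 0: T_A·sin44° + T_B·sin62° = 0.64.
Substitute: T_A·(0.694658 + 1.53223·0.882948) = 0.64 → T_A = 0.312571 ≈ 0.3126 kN.
Then T_B = 1.53223 × 0.312571 = 0.4789 kN.

T_A = 0.3126 kN, T_B = 0.4789 kN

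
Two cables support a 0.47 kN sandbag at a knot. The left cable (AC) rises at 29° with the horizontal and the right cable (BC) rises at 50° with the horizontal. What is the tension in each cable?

T_AC = 0.3078 kN, T_BC = 0.4188 kN

ΣF_x = 0: −T_AC·cos29° + T_BC·cos50° = 0 → T_BC = 1.36067·T_AC.
ΣF_y = 0: T_AC·sin29° + T_BC·sin50° = 0.47.
Substitute: T_AC·(0.48481 + 1.36067·0.766044) = 0.47 → T_AC = 0.307764 ≈ 0.3078 kN.
Then T_BC = 1.36067 × 0.307764 = 0.4188 kN.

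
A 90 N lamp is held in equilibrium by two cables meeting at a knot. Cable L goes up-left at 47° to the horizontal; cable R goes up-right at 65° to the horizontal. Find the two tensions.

T_L = 41.02 N, T_R = 66.20 N

ΣF_x = 0: −T_L·cos47° + T_R·cos65° = 0 → T_R = 1.61375·T_L.
ΣF_y = 0: T_L·sin47° + T_R·sin65° = 90.
Substitute: T_L·(0.731354 + 1.61375·0.906308) = 90 → T_L = 41.0227 ≈ 41.02 N.
Then T_R = 1.61375 × 41.0227 = 66.20 N.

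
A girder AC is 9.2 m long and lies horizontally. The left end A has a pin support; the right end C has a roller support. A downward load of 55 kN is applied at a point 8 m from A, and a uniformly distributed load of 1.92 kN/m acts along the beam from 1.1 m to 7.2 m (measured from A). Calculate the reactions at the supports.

A_x = 0, A_y = 13.60 kN, C_y = 53.11 kN

Resultant of the distributed load: 1.92 × 6.1 = 11.712 kN at 4.15 m from A.
ΣM about A: C_y·9.2 − 55·8 − (1.92·6.1)·4.15 = 0 → C_y = 488.6048/9.2 = 53.1092 ≈ 53.11 kN.
ΣF_y = 0: A_y + 53.1092 − 55 − 1.92·6.1 = 0 → A_y = 13.60 kN.
ΣF_x = 0: no horizontal applied forces, so A_x = 0.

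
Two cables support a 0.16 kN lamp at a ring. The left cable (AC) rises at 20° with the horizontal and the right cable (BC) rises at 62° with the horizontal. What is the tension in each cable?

ΣF_x = 0: −T_AC·cos20° + T_BC·cos62° = 0 → T_BC = 2.0016·T_AC.
ΣF_y = 0: T_AC·sin20° + T_BC·sin62° = 0.16.
Substitute: T_AC·(0.34202 + 2.0016·0.882948) = 0.16 → T_AC = 0.0758535 ≈ 0.07585 kN.
Then T_BC = 2.0016 × 0.0758535 = 0.1518 kN.

T_AC = 0.07585 kN, T_BC = 0.1518 kN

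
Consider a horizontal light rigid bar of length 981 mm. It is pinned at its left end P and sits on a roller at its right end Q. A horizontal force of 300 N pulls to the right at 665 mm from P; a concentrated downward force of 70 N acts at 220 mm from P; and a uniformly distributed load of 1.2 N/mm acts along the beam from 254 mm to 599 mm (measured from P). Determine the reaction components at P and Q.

P_x = -300.0 N, P_y = 288.3 N, Q_y = 195.7 N

Resultant of the distributed load: 1.2 × 345 = 414 N at 426.5 mm from P.
Taking moments about P: Q_y·981 − 70·220 − (1.2·345)·426.5 = 0 → Q_y = 191971/981 = 195.689 ≈ 195.7 N.
ΣF_y = 0: P_y + 195.689 − 70 − 1.2·345 = 0 → P_y = 288.3 N.
ΣF_x = 0: P_x + 300 = 0 → P_x = -300.0 N.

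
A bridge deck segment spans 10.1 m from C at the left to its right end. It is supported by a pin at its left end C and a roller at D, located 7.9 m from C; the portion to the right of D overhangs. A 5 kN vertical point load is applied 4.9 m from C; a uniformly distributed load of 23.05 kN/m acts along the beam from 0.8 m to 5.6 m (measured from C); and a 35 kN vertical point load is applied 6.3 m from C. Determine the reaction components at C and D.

C_x = 0, C_y = 74.81 kN, D_y = 75.83 kN

Resultant of the distributed load: 23.05 × 4.8 = 110.64 kN at 3.2 m from C.
Taking moments about C: D_y·7.9 − 5·4.9 − (23.05·4.8)·3.2 − 35·6.3 = 0 → D_y = 599.048/7.9 = 75.8289 ≈ 75.83 kN.
ΣF_y = 0: C_y + 75.8289 − 5 − 23.05·4.8 − 35 = 0 → C_y = 74.81 kN.
ΣF_x = 0: no horizontal applied forces, so C_x = 0.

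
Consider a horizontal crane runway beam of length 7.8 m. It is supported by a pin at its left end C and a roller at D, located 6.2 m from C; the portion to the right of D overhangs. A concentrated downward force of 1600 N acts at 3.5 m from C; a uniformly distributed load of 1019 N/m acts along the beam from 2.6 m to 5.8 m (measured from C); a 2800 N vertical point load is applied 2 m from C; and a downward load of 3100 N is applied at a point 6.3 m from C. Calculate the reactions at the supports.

Resultant of the distributed load: 1019 × 3.2 = 3260.8 N at 4.2 m from C.
Taking moments about C: D_y·6.2 − 1600·3.5 − (1019·3.2)·4.2 − 2800·2 − 3100·6.3 = 0 → D_y = 44425.36/6.2 = 7165.38 ≈ 7165 N.
ΣF_y = 0: C_y + 7165.38 − 1600 − 1019·3.2 − 2800 − 3100 = 0 → C_y = 3595 N.
ΣF_x = 0: no horizontal applied forces, so C_x = 0.

C_x = 0, C_y = 3595 N, D_y = 7165 N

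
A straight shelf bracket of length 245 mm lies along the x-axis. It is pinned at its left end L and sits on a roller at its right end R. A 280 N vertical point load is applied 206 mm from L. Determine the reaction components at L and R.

Taking moments about L: R_y·245 − 280·206 = 0 → R_y = 57680/245 = 235.429 ≈ 235.4 N.
ΣF_y = 0: L_y + 235.429 − 280 = 0 → L_y = 44.57 N.
ΣF_x = 0: no horizontal applied forces, so L_x = 0.

L_x = 0, L_y = 44.57 N, R_y = 235.4 N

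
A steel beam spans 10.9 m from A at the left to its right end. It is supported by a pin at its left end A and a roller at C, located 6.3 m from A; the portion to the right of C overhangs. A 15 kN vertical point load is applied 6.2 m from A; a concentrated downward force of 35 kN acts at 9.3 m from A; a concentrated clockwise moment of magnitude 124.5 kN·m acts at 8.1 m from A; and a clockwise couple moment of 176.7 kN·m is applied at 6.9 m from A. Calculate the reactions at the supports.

A_x = 0, A_y = -64.24 kN, C_y = 114.2 kN

ΣM about A: C_y·6.3 − 15·6.2 − 35·9.3 − 124.5 − 176.7 = 0 → C_y = 719.7/6.3 = 114.238 ≈ 114.2 kN.
ΣF_y = 0: A_y + 114.238 − 15 − 35 = 0 → A_y = -64.24 kN.
ΣF_x = 0: no horizontal applied forces, so A_x = 0.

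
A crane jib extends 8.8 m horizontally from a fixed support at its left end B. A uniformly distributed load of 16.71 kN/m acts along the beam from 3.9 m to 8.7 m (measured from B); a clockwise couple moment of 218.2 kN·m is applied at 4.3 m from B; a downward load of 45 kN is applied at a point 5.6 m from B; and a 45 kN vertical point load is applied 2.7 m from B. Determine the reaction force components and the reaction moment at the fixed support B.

B_x = 0, B_y = 170.2 kN, M_B = 1097 kN·m

Resultant of the distributed load: 16.71 × 4.8 = 80.208 kN at 6.3 m from B.
ΣF_x = 0: B_x = 0.
ΣF_y = 0: B_y − 16.71·4.8 − 45 − 45 = 0 → B_y = 170.2 kN.
ΣM about B: M_B − (16.71·4.8)·6.3 − 218.2 − 45·5.6 − 45·2.7 = 0 → M_B = 1097 kN·m.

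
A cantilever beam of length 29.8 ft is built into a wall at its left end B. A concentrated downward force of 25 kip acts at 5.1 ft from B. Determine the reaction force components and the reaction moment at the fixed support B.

B_x = 0, B_y = 25.00 kip, M_B = 127.5 kip·ft

ΣF_x = 0: B_x = 0.
ΣF_y = 0: B_y − 25 = 0 → B_y = 25.00 kip.
ΣM about B: M_B − 25·5.1 = 0 → M_B = 127.5 kip·ft.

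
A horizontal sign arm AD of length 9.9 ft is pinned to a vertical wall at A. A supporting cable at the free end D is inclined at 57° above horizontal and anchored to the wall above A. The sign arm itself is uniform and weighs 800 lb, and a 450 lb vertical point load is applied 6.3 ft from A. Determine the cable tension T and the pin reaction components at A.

ΣM about A: T·sin57°·9.9 − 800·4.95 − 450·6.3 = 0 → T = 6795/(9.9·0.838671) = 818.394 ≈ 818.4 lb.
ΣF_x = 0: A_x − T·cos57° = 0 → A_x = 818.394 × 0.544639 = 445.7 lb.
ΣF_y = 0: A_y + T·sin57° − 800 − 450 = 0 → A_y = 1250 − 818.394 × 0.838671 = 563.6 lb.

T = 818.4 lb, A_x = 445.7 lb, A_y = 563.6 lb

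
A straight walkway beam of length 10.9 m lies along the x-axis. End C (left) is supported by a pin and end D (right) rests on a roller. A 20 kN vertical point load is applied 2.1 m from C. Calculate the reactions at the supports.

C_x = 0, C_y = 16.15 kN, D_y = 3.853 kN

ΣM about C: D_y·10.9 − 20·2.1 = 0 → D_y = 42/10.9 = 3.85321 ≈ 3.853 kN.
ΣF_y = 0: C_y + 3.85321 − 20 = 0 → C_y = 16.15 kN.
ΣF_x = 0: no horizontal applied forces, so C_x = 0.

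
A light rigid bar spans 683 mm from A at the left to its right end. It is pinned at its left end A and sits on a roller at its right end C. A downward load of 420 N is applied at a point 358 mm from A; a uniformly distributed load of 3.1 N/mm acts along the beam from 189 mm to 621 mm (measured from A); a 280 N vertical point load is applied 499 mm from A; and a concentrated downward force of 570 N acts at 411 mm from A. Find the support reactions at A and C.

Resultant of the distributed load: 3.1 × 432 = 1339.2 N at 405 mm from A.
Taking moments about A: C_y·683 − 420·358 − (3.1·432)·405 − 280·499 − 570·411 = 0 → C_y = 1066726/683 = 1561.82 ≈ 1562 N.
ΣF_y = 0: A_y + 1561.82 − 420 − 3.1·432 − 280 − 570 = 0 → A_y = 1047 N.
ΣF_x = 0: no horizontal applied forces, so A_x = 0.

A_x = 0, A_y = 1047 N, C_y = 1562 N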